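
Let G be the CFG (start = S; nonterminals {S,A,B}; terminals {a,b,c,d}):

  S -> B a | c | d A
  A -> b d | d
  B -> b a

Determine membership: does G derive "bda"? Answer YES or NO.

Convert to CNF:
  S -> B T2 | T1 A | c
  A -> T0 T1 | d
  B -> T0 T2
  T0 -> b
  T1 -> d
  T2 -> a

CYK fill:
  T[0,0] 'b' = {T0}  orig:{}
  T[1,1] 'd' = {A,T1}  orig:{A}
  T[2,2] 'a' = {T2}  orig:{}
  T[0,1] 'bd' = {A}
  T[1,2] 'da' = ∅
  T[0,2] 'bda' = ∅

S ∉ T[0,2] ⇒ NO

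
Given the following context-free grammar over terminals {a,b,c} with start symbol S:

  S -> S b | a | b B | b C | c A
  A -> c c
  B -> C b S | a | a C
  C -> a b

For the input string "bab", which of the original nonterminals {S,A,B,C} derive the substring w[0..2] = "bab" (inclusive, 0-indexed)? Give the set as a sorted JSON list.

Convert to CNF:
  S -> S T1 | T0 A | T1 B | T1 C | a
  A -> T0 T0
  B -> C X3 | T2 C | a
  C -> T2 T1
  T0 -> c
  T1 -> b
  T2 -> a
  X3 -> T1 S

CYK table (by increasing span) — only the sub-triangle for w[0..2]:
  [0..0]={T1}  "b"  orig:{}
  [1..1]={B,S,T2}  "a"  orig:{B,S}
  [2..2]={T1}  "b"  orig:{}
  [0..1]={S,X3}  "ba"  orig:{S}
  [1..2]={C,S}  "ab"
  [0..2]={S,X3}  "bab"  orig:{S}

Original NTs in T[0,2] deriving "bab": ["S"]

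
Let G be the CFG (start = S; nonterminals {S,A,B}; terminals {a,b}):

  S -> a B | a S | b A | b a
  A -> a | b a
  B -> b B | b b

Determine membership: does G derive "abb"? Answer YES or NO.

Convert to CNF:
  S -> T0 A | T0 T1 | T1 B | T1 S
  A -> T0 T1 | a
  B -> T0 B | T0 T0
  T0 -> b
  T1 -> a

Fill CYK table bottom-up:
  cell(0,0) a: {A,T1}  orig:{A}
  cell(1,1) b: {T0}  orig:{}
  cell(2,2) b: {T0}  orig:{}
  cell(0,1) ab: ∅
  cell(1,2) bb: {B}
  cell(0,2) abb: {S}

S ∈ T[0,2] ⇒ YES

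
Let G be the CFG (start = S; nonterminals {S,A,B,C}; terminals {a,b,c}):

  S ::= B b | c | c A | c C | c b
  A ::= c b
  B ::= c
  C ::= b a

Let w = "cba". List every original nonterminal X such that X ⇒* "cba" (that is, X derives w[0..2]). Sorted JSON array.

Convert to CNF:
  S -> B T1 | T0 A | T0 C | T0 T1 | c
  A -> T0 T1
  B -> c
  C -> T1 T2
  T0 -> c
  T1 -> b
  T2 -> a

Fill CYK table bottom-up (cells [i..j] with 0 ≤ i ≤ j ≤ 2 only):
  cell(0,0) c: {B,S,T0}  orig:{B,S}
  cell(1,1) b: {T1}  orig:{}
  cell(2,2) a: {T2}  orig:{}
  cell(0,1) cb: {A,S}
  cell(1,2) ba: {C}
  cell(0,2) cba: {S}

Original NTs in T[0,2] deriving "cba": ["S"]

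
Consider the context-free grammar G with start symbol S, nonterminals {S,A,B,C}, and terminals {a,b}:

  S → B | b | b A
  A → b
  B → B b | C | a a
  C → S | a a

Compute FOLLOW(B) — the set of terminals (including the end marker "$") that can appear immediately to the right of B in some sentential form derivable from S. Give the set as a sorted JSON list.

Compute FIRST by fixpoint:
iter 1:
  A via A→b: +{b}
  B via B→a a: +{a}
  C via C→a a: +{a}
  S via S→B: +{a}
  S via S→b: +{b}
  FIRST(S)={a,b}  FIRST(A)={b}  FIRST(B)={a}  FIRST(C)={a}
iter 2:
  C via C→S: +{b}
  FIRST(S)={a,b}  FIRST(A)={b}  FIRST(B)={a}  FIRST(C)={a,b}
iter 3:
  B via B→C: +{b}
  FIRST(S)={a,b}  FIRST(A)={b}  FIRST(B)={a,b}  FIRST(C)={a,b}
iter 4: done
  FIRST(S)={a,b}  FIRST(A)={b}  FIRST(B)={a,b}  FIRST(C)={a,b}

Compute FOLLOW by fixpoint:
seed FOLLOW(S) with $
round 1:
  B→B b: FOLLOW(B) ⊇ FIRST(b) = {b}; new: +{b}
  B→C: FOLLOW(C) ⊇ FOLLOW(B) ⊇ {b}; new: +{b}
  C→S: FOLLOW(S) ⊇ FOLLOW(C) ⊇ {b}; new: +{b}
  S→B: FOLLOW(B) ⊇ FOLLOW(S) ⊇ {$,b}; new: +{$}
  S→b A: FOLLOW(A) ⊇ FOLLOW(S) ⊇ {$,b}; new: +{$,b}
  FOLLOW[S]={$,b}  FOLLOW[A]={$,b}  FOLLOW[B]={$,b}  FOLLOW[C]={b}
round 2:
  B→C: FOLLOW(C) ⊇ FOLLOW(B) ⊇ {$,b}; new: +{$}
  FOLLOW[S]={$,b}  FOLLOW[A]={$,b}  FOLLOW[B]={$,b}  FOLLOW[C]={$,b}
round 3: — fixpoint
  FOLLOW[S]={$,b}  FOLLOW[A]={$,b}  FOLLOW[B]={$,b}  FOLLOW[C]={$,b}

FOLLOW(B) = ["$", "b"]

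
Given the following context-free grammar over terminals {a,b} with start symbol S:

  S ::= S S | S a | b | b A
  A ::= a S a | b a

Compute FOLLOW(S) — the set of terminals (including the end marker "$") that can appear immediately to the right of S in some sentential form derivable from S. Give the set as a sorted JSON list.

FIRST sets, iterate to fixpoint:
round 1:
  A via A→a S a: +{a}
  A via A→b a: +{b}
  S via S→b: +{b}
  FIRST(S)={b}  FIRST(A)={a,b}
round 2: — fixpoint
  FIRST(S)={b}  FIRST(A)={a,b}

FOLLOW sets:
FOLLOW(S) := {$}
[1]
  A→a S a: FOLLOW(S) ⊇ FIRST(a) = {a}; new: +{a}
  S→S S: FOLLOW(S) ⊇ FIRST(S) = {b}; new: +{b}
  S→b A: FOLLOW(A) ⊇ FOLLOW(S) ⊇ {$,a,b}; new: +{$,a,b}
  S: {$,a,b}  A: {$,a,b}
[2] — fixpoint
  S: {$,a,b}  A: {$,a,b}

FOLLOW(S) = ["$", "a", "b"]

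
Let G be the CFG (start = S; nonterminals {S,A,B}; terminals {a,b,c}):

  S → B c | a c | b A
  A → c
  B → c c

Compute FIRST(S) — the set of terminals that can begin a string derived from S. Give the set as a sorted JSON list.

FIRST sets, iterate to fixpoint:
pass 1:
  A via A→c: +{c}
  B via B→c c: +{c}
  S via S→B c: +{c}
  S via S→a c: +{a}
  S via S→b A: +{b}
  S: {a,b,c}  A: {c}  B: {c}
pass 2: — fixpoint
  S: {a,b,c}  A: {c}  B: {c}

FIRST(S) = ["a", "b", "c"]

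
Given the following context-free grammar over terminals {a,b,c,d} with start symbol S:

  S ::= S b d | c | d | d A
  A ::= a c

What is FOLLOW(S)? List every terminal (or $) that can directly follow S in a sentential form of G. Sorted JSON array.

Compute FIRST by fixpoint:
pass 1:
  A via A→a c: +{a}
  S via S→c: +{c}
  S via S→d: +{d}
  FIRST(S)={c,d}  FIRST(A)={a}
pass 2: done
  FIRST(S)={c,d}  FIRST(A)={a}

FOLLOW sets:
seed FOLLOW(S) with $
pass 1:
  S→S b d: FOLLOW(S) ⊇ FIRST(b) = {b}; new: +{b}
  S→d A: FOLLOW(A) ⊇ FOLLOW(S) ⊇ {$,b}; new: +{$,b}
  FOLLOW[S]={$,b}  FOLLOW[A]={$,b}
pass 2: (no change)
  FOLLOW[S]={$,b}  FOLLOW[A]={$,b}

FOLLOW(S) = ["$", "b"]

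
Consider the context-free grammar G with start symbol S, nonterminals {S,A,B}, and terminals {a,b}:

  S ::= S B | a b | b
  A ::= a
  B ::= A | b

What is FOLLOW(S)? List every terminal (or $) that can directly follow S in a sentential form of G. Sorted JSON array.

FIRST iteration:
round 1:
  A via A→a: +{a}
  B via B→A: +{a}
  B via B→b: +{b}
  S via S→a b: +{a}
  S via S→b: +{b}
  S: {a,b}  A: {a}  B: {a,b}
round 2: (no change)
  S: {a,b}  A: {a}  B: {a,b}

Compute FOLLOW by fixpoint:
FOLLOW(S) := {$}
iter 1:
  S→S B: FOLLOW(S) ⊇ FIRST(B) = {a,b}; new: +{a,b}
  S→S B: FOLLOW(B) ⊇ FOLLOW(S) ⊇ {$,a,b}; new: +{$,a,b}
  S: {$,a,b}  A: {}  B: {$,a,b}
iter 2:
  B→A: FOLLOW(A) ⊇ FOLLOW(B) ⊇ {$,a,b}; new: +{$,a,b}
  S: {$,a,b}  A: {$,a,b}  B: {$,a,b}
iter 3: — fixpoint
  S: {$,a,b}  A: {$,a,b}  B: {$,a,b}

FOLLOW(S) = ["$", "a", "b"]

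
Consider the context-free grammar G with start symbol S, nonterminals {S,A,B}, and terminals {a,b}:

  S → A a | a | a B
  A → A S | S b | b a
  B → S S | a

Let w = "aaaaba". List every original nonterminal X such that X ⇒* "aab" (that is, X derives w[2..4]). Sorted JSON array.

Convert to CNF:
  S -> A T1 | T1 B | a
  A -> A S | S T0 | T0 T1
  B -> S S | a
  T0 -> b
  T1 -> a

CYK table (by increasing span) — only the sub-triangle for w[2..4]:
  T[2,2] 'a' = {B,S,T1}  orig:{B,S}
  T[3,3] 'a' = {B,S,T1}  orig:{B,S}
  T[4,4] 'b' = {T0}  orig:{}
  T[2,3] 'aa' = {B,S}
  T[3,4] 'ab' = {A}
  T[2,4] 'aab' = {A}

Original NTs in T[2,4] deriving "aab": ["A"]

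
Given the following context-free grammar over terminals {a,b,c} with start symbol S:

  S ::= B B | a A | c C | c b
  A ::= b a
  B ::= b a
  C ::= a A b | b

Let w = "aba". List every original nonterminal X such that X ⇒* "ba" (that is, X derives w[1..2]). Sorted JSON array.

CNF form of G:
  S -> B B | T1 A | T2 C | T2 T0
  A -> T0 T1
  B -> T0 T1
  C -> T1 X3 | b
  T0 -> b
  T1 -> a
  T2 -> c
  X3 -> A T0

Fill CYK table bottom-up, restricted to cells inside w[1..2]:
  T[1,1] 'b' = {C,T0}  orig:{C}
  T[2,2] 'a' = {T1}  orig:{}
  T[1,2] 'ba' = {A,B}

Original NTs in T[1,2] deriving "ba": ["A", "B"]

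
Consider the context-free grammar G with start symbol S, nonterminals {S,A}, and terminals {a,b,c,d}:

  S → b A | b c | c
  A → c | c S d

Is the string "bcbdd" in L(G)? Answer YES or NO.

CNF form of G:
  S -> T2 A | T2 T0 | c
  A -> T0 X3 | c
  T0 -> c
  T1 -> d
  T2 -> b
  X3 -> S T1

CYK table (by increasing span):
  cell(0,0) b: {T2}  orig:{}
  cell(1,1) c: {A,S,T0}  orig:{A,S}
  cell(2,2) b: {T2}  orig:{}
  cell(3,3) d: {T1}  orig:{}
  cell(4,4) d: {T1}  orig:{}
  cell(0,1) bc: {S}
  cell(1,2) cb: ∅
  cell(2,3) bd: ∅
  cell(3,4) dd: ∅
  cell(0,2) bcb: ∅
  cell(1,3) cbd: ∅
  cell(2,4) bdd: ∅
  cell(0,3) bcbd: ∅
  cell(1,4) cbdd: ∅
  cell(0,4) bcbdd: ∅

S ∉ T[0,4] ⇒ NO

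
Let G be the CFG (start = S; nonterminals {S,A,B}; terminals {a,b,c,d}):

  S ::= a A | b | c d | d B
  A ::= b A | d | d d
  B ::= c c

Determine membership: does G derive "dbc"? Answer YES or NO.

Convert to CNF:
  S -> T1 B | T2 T1 | T3 A | b
  A -> T0 A | T1 T1 | d
  B -> T2 T2
  T0 -> b
  T1 -> d
  T2 -> c
  T3 -> a

CYK table (by increasing span):
  T[0,0] 'd' = {A,T1}  orig:{A}
  T[1,1] 'b' = {S,T0}  orig:{S}
  T[2,2] 'c' = {T2}  orig:{}
  T[0,1] 'db' = ∅
  T[1,2] 'bc' = ∅
  T[0,2] 'dbc' = ∅

S ∉ T[0,2] ⇒ NO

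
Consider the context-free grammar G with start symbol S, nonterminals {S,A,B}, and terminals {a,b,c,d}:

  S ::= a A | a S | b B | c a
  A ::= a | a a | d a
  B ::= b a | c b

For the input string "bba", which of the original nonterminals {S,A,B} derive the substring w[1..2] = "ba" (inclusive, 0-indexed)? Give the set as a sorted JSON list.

Convert to CNF:
  S -> T0 A | T0 S | T2 B | T3 T0
  A -> T0 T0 | T1 T0 | a
  B -> T2 T0 | T3 T2
  T0 -> a
  T1 -> d
  T2 -> b
  T3 -> c

Fill CYK table bottom-up, restricted to cells inside w[1..2]:
  T[1,1] 'b' = {T2}  orig:{}
  T[2,2] 'a' = {A,T0}  orig:{A}
  T[1,2] 'ba' = {B}

Original NTs in T[1,2] deriving "ba": ["B"]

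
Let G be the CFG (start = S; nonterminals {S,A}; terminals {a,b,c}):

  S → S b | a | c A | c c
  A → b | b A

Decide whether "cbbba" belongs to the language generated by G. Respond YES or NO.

Convert to CNF:
  S -> S T0 | T1 A | T1 T1 | a
  A -> T0 A | b
  T0 -> b
  T1 -> c

Fill CYK table bottom-up:
  [0..0]={T1}  "c"  orig:{}
  [1..1]={A,T0}  "b"  orig:{A}
  [2..2]={A,T0}  "b"  orig:{A}
  [3..3]={A,T0}  "b"  orig:{A}
  [4..4]={S}  "a"
  [0..1]={S}  "cb"
  [1..2]={A}  "bb"
  [2..3]={A}  "bb"
  [3..4]=∅  "ba"
  [0..2]={S}  "cbb"
  [1..3]={A}  "bbb"
  [2..4]=∅  "bba"
  [0..3]={S}  "cbbb"
  [1..4]=∅  "bbba"
  [0..4]=∅  "cbbba"

S ∉ T[0,4] ⇒ NO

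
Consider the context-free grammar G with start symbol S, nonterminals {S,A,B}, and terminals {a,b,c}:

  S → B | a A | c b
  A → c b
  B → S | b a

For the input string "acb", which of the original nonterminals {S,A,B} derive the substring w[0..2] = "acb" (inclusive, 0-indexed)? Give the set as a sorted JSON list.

Convert to CNF:
  S -> T0 T1 | T1 T2 | T2 A
  A -> T0 T1
  B -> T0 T1 | T1 T2 | T2 A
  T0 -> c
  T1 -> b
  T2 -> a

Fill CYK table bottom-up — only the sub-triangle for w[0..2]:
  [0..0]={T2}  "a"  orig:{}
  [1..1]={T0}  "c"  orig:{}
  [2..2]={T1}  "b"  orig:{}
  [0..1]=∅  "ac"
  [1..2]={A,B,S}  "cb"
  [0..2]={B,S}  "acb"

Original NTs in T[0,2] deriving "acb": ["B", "S"]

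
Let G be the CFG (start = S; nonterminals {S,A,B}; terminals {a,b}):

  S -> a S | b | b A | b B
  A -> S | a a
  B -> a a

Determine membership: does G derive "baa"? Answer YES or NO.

Convert to CNF:
  S -> T0 S | T1 A | T1 B | b
  A -> T0 S | T0 T0 | T1 A | T1 B | b
  B -> T0 T0
  T0 -> a
  T1 -> b

CYK table (by increasing span):
  cell(0,0) b: {A,S,T1}  orig:{A,S}
  cell(1,1) a: {T0}  orig:{}
  cell(2,2) a: {T0}  orig:{}
  cell(0,1) ba: ∅
  cell(1,2) aa: {A,B}
  cell(0,2) baa: {A,S}

S ∈ T[0,2] ⇒ YES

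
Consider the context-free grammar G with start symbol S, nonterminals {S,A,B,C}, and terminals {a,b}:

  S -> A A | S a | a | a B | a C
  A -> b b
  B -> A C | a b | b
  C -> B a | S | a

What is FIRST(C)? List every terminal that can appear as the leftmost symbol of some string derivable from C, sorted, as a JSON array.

Compute FIRST by fixpoint:
round 1:
  A via A→b b: +{b}
  B via B→A C: +{b}
  B via B→a b: +{a}
  C via C→B a: +{a,b}
  S via S→A A: +{b}
  S via S→a: +{a}
  FIRST[S]={a,b}  FIRST[A]={b}  FIRST[B]={a,b}  FIRST[C]={a,b}
round 2: (stable)
  FIRST[S]={a,b}  FIRST[A]={b}  FIRST[B]={a,b}  FIRST[C]={a,b}

FIRST(C) = ["a", "b"]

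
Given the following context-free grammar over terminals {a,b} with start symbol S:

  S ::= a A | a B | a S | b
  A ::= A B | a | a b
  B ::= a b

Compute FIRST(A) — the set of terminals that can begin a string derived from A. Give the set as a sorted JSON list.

FIRST sets, iterate to fixpoint:
round 1:
  A via A→a: +{a}
  B via B→a b: +{a}
  S via S→a A: +{a}
  S via S→b: +{b}
  FIRST(S)={a,b}  FIRST(A)={a}  FIRST(B)={a}
round 2: (no change)
  FIRST(S)={a,b}  FIRST(A)={a}  FIRST(B)={a}

FIRST(A) = ["a"]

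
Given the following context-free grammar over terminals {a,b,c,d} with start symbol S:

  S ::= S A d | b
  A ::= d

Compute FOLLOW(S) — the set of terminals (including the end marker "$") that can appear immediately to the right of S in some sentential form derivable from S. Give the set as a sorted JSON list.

FIRST sets, iterate to fixpoint:
round 1:
  A via A→d: +{d}
  S via S→b: +{b}
  FIRST[S]={b}  FIRST[A]={d}
round 2: — fixpoint
  FIRST[S]={b}  FIRST[A]={d}

Compute FOLLOW by fixpoint:
FOLLOW(S) := {$}
round 1:
  S→S A d: FOLLOW(S) ⊇ FIRST(A) = {d}; new: +{d}
  S→S A d: FOLLOW(A) ⊇ FIRST(d) = {d}; new: +{d}
  S: {$,d}  A: {d}
round 2: — fixpoint
  S: {$,d}  A: {d}

FOLLOW(S) = ["$", "d"]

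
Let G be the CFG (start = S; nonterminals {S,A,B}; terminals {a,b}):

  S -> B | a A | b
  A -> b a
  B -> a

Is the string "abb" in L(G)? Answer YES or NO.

Convert to CNF:
  S -> T1 A | a | b
  A -> T0 T1
  B -> a
  T0 -> b
  T1 -> a

CYK table (by increasing span):
  cell(0,0) a: {B,S,T1}  orig:{B,S}
  cell(1,1) b: {S,T0}  orig:{S}
  cell(2,2) b: {S,T0}  orig:{S}
  cell(0,1) ab: ∅
  cell(1,2) bb: ∅
  cell(0,2) abb: ∅

S ∉ T[0,2] ⇒ NO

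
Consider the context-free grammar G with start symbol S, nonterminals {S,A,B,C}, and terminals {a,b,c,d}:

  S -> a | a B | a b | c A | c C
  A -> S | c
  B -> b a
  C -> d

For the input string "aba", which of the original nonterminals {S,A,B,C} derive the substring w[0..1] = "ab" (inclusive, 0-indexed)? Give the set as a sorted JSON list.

CNF form of G:
  S -> T0 B | T0 T1 | T2 A | T2 C | a
  A -> T0 B | T0 T1 | T2 A | T2 C | a | c
  B -> T1 T0
  C -> d
  T0 -> a
  T1 -> b
  T2 -> c

CYK table (by increasing span), restricted to cells inside w[0..1]:
  cell(0,0) a: {A,S,T0}  orig:{A,S}
  cell(1,1) b: {T1}  orig:{}
  cell(0,1) ab: {A,S}

Original NTs in T[0,1] deriving "ab": ["A", "S"]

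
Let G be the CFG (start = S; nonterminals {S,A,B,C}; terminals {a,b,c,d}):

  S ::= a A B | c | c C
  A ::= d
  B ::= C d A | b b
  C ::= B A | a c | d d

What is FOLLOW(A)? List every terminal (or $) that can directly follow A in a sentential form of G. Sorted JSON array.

Compute FIRST by fixpoint:
iter 1:
  A via A→d: +{d}
  B via B→b b: +{b}
  C via C→B A: +{b}
  C via C→a c: +{a}
  C via C→d d: +{d}
  S via S→a A B: +{a}
  S via S→c: +{c}
  FIRST[S]={a,c}  FIRST[A]={d}  FIRST[B]={b}  FIRST[C]={a,b,d}
iter 2:
  B via B→C d A: +{a,d}
  FIRST[S]={a,c}  FIRST[A]={d}  FIRST[B]={a,b,d}  FIRST[C]={a,b,d}
iter 3: done
  FIRST[S]={a,c}  FIRST[A]={d}  FIRST[B]={a,b,d}  FIRST[C]={a,b,d}

FOLLOW sets:
FOLLOW(S) := {$}
round 1:
  B→C d A: FOLLOW(C) ⊇ FIRST(d) = {d}; new: +{d}
  C→B A: FOLLOW(B) ⊇ FIRST(A) = {d}; new: +{d}
  C→B A: FOLLOW(A) ⊇ FOLLOW(C) ⊇ {d}; new: +{d}
  S→a A B: FOLLOW(A) ⊇ FIRST(B) = {a,b,d}; new: +{a,b}
  S→a A B: FOLLOW(B) ⊇ FOLLOW(S) ⊇ {$}; new: +{$}
  S→c C: FOLLOW(C) ⊇ FOLLOW(S) ⊇ {$}; new: +{$}
  S: {$}  A: {a,b,d}  B: {$,d}  C: {$,d}
round 2:
  B→C d A: FOLLOW(A) ⊇ FOLLOW(B) ⊇ {$,d}; new: +{$}
  S: {$}  A: {$,a,b,d}  B: {$,d}  C: {$,d}
round 3: (stable)
  S: {$}  A: {$,a,b,d}  B: {$,d}  C: {$,d}

FOLLOW(A) = ["$", "a", "b", "d"]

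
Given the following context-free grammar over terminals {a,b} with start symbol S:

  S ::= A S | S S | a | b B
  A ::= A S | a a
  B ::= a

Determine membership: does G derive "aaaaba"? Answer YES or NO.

Convert to CNF:
  S -> A S | S S | T1 B | a
  A -> A S | T0 T0
  B -> a
  T0 -> a
  T1 -> b

CYK table (by increasing span):
  cell(0,0) a: {B,S,T0}  orig:{B,S}
  cell(1,1) a: {B,S,T0}  orig:{B,S}
  cell(2,2) a: {B,S,T0}  orig:{B,S}
  cell(3,3) a: {B,S,T0}  orig:{B,S}
  cell(4,4) b: {T1}  orig:{}
  cell(5,5) a: {B,S,T0}  orig:{B,S}
  cell(0,1) aa: {A,S}
  cell(1,2) aa: {A,S}
  cell(2,3) aa: {A,S}
  cell(3,4) ab: ∅
  cell(4,5) ba: {S}
  cell(0,2) aaa: {A,S}
  cell(1,3) aaa: {A,S}
  cell(2,4) aab: ∅
  cell(3,5) aba: {S}
  cell(0,3) aaaa: {A,S}
  cell(1,4) aaab: ∅
  cell(2,5) aaba: {A,S}
  cell(0,4) aaaab: ∅
  cell(1,5) aaaba: {A,S}
  cell(0,5) aaaaba: {A,S}

S ∈ T[0,5] ⇒ YES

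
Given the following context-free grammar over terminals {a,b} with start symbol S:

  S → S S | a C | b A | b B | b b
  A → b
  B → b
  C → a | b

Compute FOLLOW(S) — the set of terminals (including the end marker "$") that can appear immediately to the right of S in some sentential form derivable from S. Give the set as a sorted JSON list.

Compute FIRST by fixpoint:
round 1:
  A via A→b: +{b}
  B via B→b: +{b}
  C via C→a: +{a}
  C via C→b: +{b}
  S via S→a C: +{a}
  S via S→b A: +{b}
  FIRST(S)={a,b}  FIRST(A)={b}  FIRST(B)={b}  FIRST(C)={a,b}
round 2: (stable)
  FIRST(S)={a,b}  FIRST(A)={b}  FIRST(B)={b}  FIRST(C)={a,b}

FOLLOW sets:
FOLLOW(S) := {$}
pass 1:
  S→S S: FOLLOW(S) ⊇ FIRST(S) = {a,b}; new: +{a,b}
  S→a C: FOLLOW(C) ⊇ FOLLOW(S) ⊇ {$,a,b}; new: +{$,a,b}
  S→b A: FOLLOW(A) ⊇ FOLLOW(S) ⊇ {$,a,b}; new: +{$,a,b}
  S→b B: FOLLOW(B) ⊇ FOLLOW(S) ⊇ {$,a,b}; new: +{$,a,b}
  S: {$,a,b}  A: {$,a,b}  B: {$,a,b}  C: {$,a,b}
pass 2: — fixpoint
  S: {$,a,b}  A: {$,a,b}  B: {$,a,b}  C: {$,a,b}

FOLLOW(S) = ["$", "a", "b"]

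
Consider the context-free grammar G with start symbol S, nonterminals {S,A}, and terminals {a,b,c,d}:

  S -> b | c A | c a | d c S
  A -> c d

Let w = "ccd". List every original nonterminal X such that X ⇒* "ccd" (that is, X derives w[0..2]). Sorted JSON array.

CNF form of G:
  S -> T0 A | T0 T2 | T1 X3 | b
  A -> T0 T1
  T0 -> c
  T1 -> d
  T2 -> a
  X3 -> T0 S

Fill CYK table bottom-up (cells [i..j] with 0 ≤ i ≤ j ≤ 2 only):
  cell(0,0) c: {T0}  orig:{}
  cell(1,1) c: {T0}  orig:{}
  cell(2,2) d: {T1}  orig:{}
  cell(0,1) cc: ∅
  cell(1,2) cd: {A}
  cell(0,2) ccd: {S}

Original NTs in T[0,2] deriving "ccd": ["S"]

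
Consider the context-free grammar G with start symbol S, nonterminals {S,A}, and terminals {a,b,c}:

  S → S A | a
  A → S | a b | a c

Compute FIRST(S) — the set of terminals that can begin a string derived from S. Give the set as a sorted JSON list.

Compute FIRST by fixpoint:
pass 1:
  A via A→a b: +{a}
  S via S→a: +{a}
  FIRST(S)={a}  FIRST(A)={a}
pass 2: (stable)
  FIRST(S)={a}  FIRST(A)={a}

FIRST(S) = ["a"]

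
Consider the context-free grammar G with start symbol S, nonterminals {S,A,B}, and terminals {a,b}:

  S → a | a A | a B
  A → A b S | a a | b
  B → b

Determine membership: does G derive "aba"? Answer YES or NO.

Convert to CNF:
  S -> T1 A | T1 B | a
  A -> A X2 | T1 T1 | b
  B -> b
  T0 -> b
  T1 -> a
  X2 -> T0 S

CYK table (by increasing span):
  [0..0]={S,T1}  "a"  orig:{S}
  [1..1]={A,B,T0}  "b"  orig:{A,B}
  [2..2]={S,T1}  "a"  orig:{S}
  [0..1]={S}  "ab"
  [1..2]={X2}  "ba"  orig:{}
  [0..2]=∅  "aba"

S ∉ T[0,2] ⇒ NO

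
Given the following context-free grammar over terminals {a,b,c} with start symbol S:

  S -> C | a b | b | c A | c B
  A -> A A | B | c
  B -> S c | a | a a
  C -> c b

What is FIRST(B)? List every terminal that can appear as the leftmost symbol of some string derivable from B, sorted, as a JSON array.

Compute FIRST by fixpoint:
iter 1:
  A via A→c: +{c}
  B via B→a: +{a}
  C via C→c b: +{c}
  S via S→C: +{c}
  S via S→a b: +{a}
  S via S→b: +{b}
  FIRST[S]={a,b,c}  FIRST[A]={c}  FIRST[B]={a}  FIRST[C]={c}
iter 2:
  A via A→B: +{a}
  B via B→S c: +{b,c}
  FIRST[S]={a,b,c}  FIRST[A]={a,c}  FIRST[B]={a,b,c}  FIRST[C]={c}
iter 3:
  A via A→B: +{b}
  FIRST[S]={a,b,c}  FIRST[A]={a,b,c}  FIRST[B]={a,b,c}  FIRST[C]={c}
iter 4: (stable)
  FIRST[S]={a,b,c}  FIRST[A]={a,b,c}  FIRST[B]={a,b,c}  FIRST[C]={c}

FIRST(B) = ["a", "b", "c"]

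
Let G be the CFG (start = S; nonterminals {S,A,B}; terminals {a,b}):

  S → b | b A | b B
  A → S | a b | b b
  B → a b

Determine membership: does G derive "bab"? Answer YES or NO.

Convert to CNF:
  S -> T1 A | T1 B | b
  A -> T0 T1 | T1 A | T1 B | T1 T1 | b
  B -> T0 T1
  T0 -> a
  T1 -> b

CYK table (by increasing span):
  [0..0]={A,S,T1}  "b"  orig:{A,S}
  [1..1]={T0}  "a"  orig:{}
  [2..2]={A,S,T1}  "b"  orig:{A,S}
  [0..1]=∅  "ba"
  [1..2]={A,B}  "ab"
  [0..2]={A,S}  "bab"

S ∈ T[0,2] ⇒ YES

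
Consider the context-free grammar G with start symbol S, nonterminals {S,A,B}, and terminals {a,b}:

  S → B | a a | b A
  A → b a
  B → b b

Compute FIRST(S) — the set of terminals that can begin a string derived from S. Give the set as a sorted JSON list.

FIRST sets, iterate to fixpoint:
pass 1:
  A via A→b a: +{b}
  B via B→b b: +{b}
  S via S→B: +{b}
  S via S→a a: +{a}
  FIRST(S)={a,b}  FIRST(A)={b}  FIRST(B)={b}
pass 2: done
  FIRST(S)={a,b}  FIRST(A)={b}  FIRST(B)={b}

FIRST(S) = ["a", "b"]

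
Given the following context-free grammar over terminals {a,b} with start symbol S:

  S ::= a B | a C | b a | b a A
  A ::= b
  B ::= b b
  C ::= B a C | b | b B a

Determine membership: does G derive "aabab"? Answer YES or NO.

Convert to CNF:
  S -> T0 T1 | T0 X4 | T1 B | T1 C
  A -> b
  B -> T0 T0
  C -> B X2 | T0 X3 | b
  T0 -> b
  T1 -> a
  X2 -> T1 C
  X3 -> B T1
  X4 -> T1 A

Fill CYK table bottom-up:
  T[0,0] 'a' = {T1}  orig:{}
  T[1,1] 'a' = {T1}  orig:{}
  T[2,2] 'b' = {A,C,T0}  orig:{A,C}
  T[3,3] 'a' = {T1}  orig:{}
  T[4,4] 'b' = {A,C,T0}  orig:{A,C}
  T[0,1] 'aa' = ∅
  T[1,2] 'ab' = {S,X2,X4}  orig:{S}
  T[2,3] 'ba' = {S}
  T[3,4] 'ab' = {S,X2,X4}  orig:{S}
  T[0,2] 'aab' = ∅
  T[1,3] 'aba' = ∅
  T[2,4] 'bab' = {S}
  T[0,3] 'aaba' = ∅
  T[1,4] 'abab' = ∅
  T[0,4] 'aabab' = ∅

S ∉ T[0,4] ⇒ NO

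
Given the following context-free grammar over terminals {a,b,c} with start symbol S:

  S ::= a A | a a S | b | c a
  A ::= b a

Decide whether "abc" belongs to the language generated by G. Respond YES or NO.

CNF form of G:
  S -> T1 A | T1 X3 | T2 T1 | b
  A -> T0 T1
  T0 -> b
  T1 -> a
  T2 -> c
  X3 -> T1 S

Fill CYK table bottom-up:
  cell(0,0) a: {T1}  orig:{}
  cell(1,1) b: {S,T0}  orig:{S}
  cell(2,2) c: {T2}  orig:{}
  cell(0,1) ab: {X3}  orig:{}
  cell(1,2) bc: ∅
  cell(0,2) abc: ∅

S ∉ T[0,2] ⇒ NO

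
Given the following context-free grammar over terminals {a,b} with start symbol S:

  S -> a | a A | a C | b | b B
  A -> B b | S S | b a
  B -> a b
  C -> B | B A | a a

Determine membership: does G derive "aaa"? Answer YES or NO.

Convert to CNF:
  S -> T0 B | T1 A | T1 C | a | b
  A -> B T0 | S S | T0 T1
  B -> T1 T0
  C -> B A | T1 T0 | T1 T1
  T0 -> b
  T1 -> a

Fill CYK table bottom-up:
  cell(0,0) a: {S,T1}  orig:{S}
  cell(1,1) a: {S,T1}  orig:{S}
  cell(2,2) a: {S,T1}  orig:{S}
  cell(0,1) aa: {A,C}
  cell(1,2) aa: {A,C}
  cell(0,2) aaa: {S}

S ∈ T[0,2] ⇒ YES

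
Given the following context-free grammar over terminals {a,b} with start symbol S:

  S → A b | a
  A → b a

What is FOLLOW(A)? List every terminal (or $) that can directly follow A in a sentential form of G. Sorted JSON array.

FIRST sets, iterate to fixpoint:
pass 1:
  A via A→b a: +{b}
  S via S→A b: +{b}
  S via S→a: +{a}
  FIRST(S)={a,b}  FIRST(A)={b}
pass 2: (no change)
  FIRST(S)={a,b}  FIRST(A)={b}

Compute FOLLOW by fixpoint:
initialize: $ ∈ FOLLOW(S)
round 1:
  S→A b: FOLLOW(A) ⊇ FIRST(b) = {b}; new: +{b}
  S: {$}  A: {b}
round 2: (stable)
  S: {$}  A: {b}

FOLLOW(A) = ["b"]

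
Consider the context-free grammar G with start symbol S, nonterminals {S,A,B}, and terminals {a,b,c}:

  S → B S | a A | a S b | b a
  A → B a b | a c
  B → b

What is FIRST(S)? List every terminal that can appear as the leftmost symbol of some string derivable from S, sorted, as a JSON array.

FIRST sets, iterate to fixpoint:
pass 1:
  A via A→a c: +{a}
  B via B→b: +{b}
  S via S→B S: +{b}
  S via S→a A: +{a}
  FIRST[S]={a,b}  FIRST[A]={a}  FIRST[B]={b}
pass 2:
  A via A→B a b: +{b}
  FIRST[S]={a,b}  FIRST[A]={a,b}  FIRST[B]={b}
pass 3: (no change)
  FIRST[S]={a,b}  FIRST[A]={a,b}  FIRST[B]={b}

FIRST(S) = ["a", "b"]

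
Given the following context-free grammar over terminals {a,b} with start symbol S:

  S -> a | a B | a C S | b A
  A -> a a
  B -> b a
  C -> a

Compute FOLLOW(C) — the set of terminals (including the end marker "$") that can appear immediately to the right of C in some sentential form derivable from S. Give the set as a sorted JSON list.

Compute FIRST by fixpoint:
[1]
  A via A→a a: +{a}
  B via B→b a: +{b}
  C via C→a: +{a}
  S via S→a: +{a}
  S via S→b A: +{b}
  FIRST(S)={a,b}  FIRST(A)={a}  FIRST(B)={b}  FIRST(C)={a}
[2] done
  FIRST(S)={a,b}  FIRST(A)={a}  FIRST(B)={b}  FIRST(C)={a}

FOLLOW iteration:
FOLLOW(S) := {$}
round 1:
  S→a B: FOLLOW(B) ⊇ FOLLOW(S) ⊇ {$}; new: +{$}
  S→a C S: FOLLOW(C) ⊇ FIRST(S) = {a,b}; new: +{a,b}
  S→b A: FOLLOW(A) ⊇ FOLLOW(S) ⊇ {$}; new: +{$}
  FOLLOW[S]={$}  FOLLOW[A]={$}  FOLLOW[B]={$}  FOLLOW[C]={a,b}
round 2: done
  FOLLOW[S]={$}  FOLLOW[A]={$}  FOLLOW[B]={$}  FOLLOW[C]={a,b}

FOLLOW(C) = ["a", "b"]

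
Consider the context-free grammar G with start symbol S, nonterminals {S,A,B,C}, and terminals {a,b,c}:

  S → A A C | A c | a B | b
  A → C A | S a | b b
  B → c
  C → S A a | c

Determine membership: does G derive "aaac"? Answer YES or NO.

CNF form of G:
  S -> A T2 | A X4 | T0 B | b
  A -> C A | S T0 | T1 T1
  B -> c
  C -> S X3 | c
  T0 -> a
  T1 -> b
  T2 -> c
  X3 -> A T0
  X4 -> A C

Fill CYK table bottom-up:
  [0..0]={T0}  "a"  orig:{}
  [1..1]={T0}  "a"  orig:{}
  [2..2]={T0}  "a"  orig:{}
  [3..3]={B,C,T2}  "c"  orig:{B,C}
  [0..1]=∅  "aa"
  [1..2]=∅  "aa"
  [2..3]={S}  "ac"
  [0..2]=∅  "aaa"
  [1..3]=∅  "aac"
  [0..3]=∅  "aaac"

S ∉ T[0,3] ⇒ NO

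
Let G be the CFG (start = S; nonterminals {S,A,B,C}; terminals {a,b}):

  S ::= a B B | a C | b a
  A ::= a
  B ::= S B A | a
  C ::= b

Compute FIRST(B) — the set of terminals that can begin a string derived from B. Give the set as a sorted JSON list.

FIRST iteration:
pass 1:
  A via A→a: +{a}
  B via B→a: +{a}
  C via C→b: +{b}
  S via S→a B B: +{a}
  S via S→b a: +{b}
  FIRST(S)={a,b}  FIRST(A)={a}  FIRST(B)={a}  FIRST(C)={b}
pass 2:
  B via B→S B A: +{b}
  FIRST(S)={a,b}  FIRST(A)={a}  FIRST(B)={a,b}  FIRST(C)={b}
pass 3: (stable)
  FIRST(S)={a,b}  FIRST(A)={a}  FIRST(B)={a,b}  FIRST(C)={b}

FIRST(B) = ["a", "b"]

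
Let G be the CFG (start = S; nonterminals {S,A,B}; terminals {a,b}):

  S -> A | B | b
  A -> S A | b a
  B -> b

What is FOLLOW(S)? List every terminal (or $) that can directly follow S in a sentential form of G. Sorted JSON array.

FIRST iteration:
[1]
  A via A→b a: +{b}
  B via B→b: +{b}
  S via S→A: +{b}
  FIRST[S]={b}  FIRST[A]={b}  FIRST[B]={b}
[2] done
  FIRST[S]={b}  FIRST[A]={b}  FIRST[B]={b}

FOLLOW iteration:
initialize: $ ∈ FOLLOW(S)
pass 1:
  A→S A: FOLLOW(S) ⊇ FIRST(A) = {b}; new: +{b}
  S→A: FOLLOW(A) ⊇ FOLLOW(S) ⊇ {$,b}; new: +{$,b}
  S→B: FOLLOW(B) ⊇ FOLLOW(S) ⊇ {$,b}; new: +{$,b}
  FOLLOW[S]={$,b}  FOLLOW[A]={$,b}  FOLLOW[B]={$,b}
pass 2: (no change)
  FOLLOW[S]={$,b}  FOLLOW[A]={$,b}  FOLLOW[B]={$,b}

FOLLOW(S) = ["$", "b"]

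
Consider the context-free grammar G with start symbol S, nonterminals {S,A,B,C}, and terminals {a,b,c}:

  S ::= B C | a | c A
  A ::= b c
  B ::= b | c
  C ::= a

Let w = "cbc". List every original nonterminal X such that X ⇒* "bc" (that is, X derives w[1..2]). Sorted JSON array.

CNF form of G:
  S -> B C | T1 A | a
  A -> T0 T1
  B -> b | c
  C -> a
  T0 -> b
  T1 -> c

CYK table (by increasing span), restricted to cells inside w[1..2]:
  [1..1]={B,T0}  "b"  orig:{B}
  [2..2]={B,T1}  "c"  orig:{B}
  [1..2]={A}  "bc"

Original NTs in T[1,2] deriving "bc": ["A"]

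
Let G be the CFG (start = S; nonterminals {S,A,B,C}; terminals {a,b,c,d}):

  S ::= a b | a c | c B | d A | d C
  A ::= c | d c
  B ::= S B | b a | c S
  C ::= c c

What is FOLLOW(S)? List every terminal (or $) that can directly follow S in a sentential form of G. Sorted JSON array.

Compute FIRST by fixpoint:
iter 1:
  A via A→c: +{c}
  A via A→d c: +{d}
  B via B→b a: +{b}
  B via B→c S: +{c}
  C via C→c c: +{c}
  S via S→a b: +{a}
  S via S→c B: +{c}
  S via S→d A: +{d}
  FIRST[S]={a,c,d}  FIRST[A]={c,d}  FIRST[B]={b,c}  FIRST[C]={c}
iter 2:
  B via B→S B: +{a,d}
  FIRST[S]={a,c,d}  FIRST[A]={c,d}  FIRST[B]={a,b,c,d}  FIRST[C]={c}
iter 3: — fixpoint
  FIRST[S]={a,c,d}  FIRST[A]={c,d}  FIRST[B]={a,b,c,d}  FIRST[C]={c}

FOLLOW sets:
seed FOLLOW(S) with $
pass 1:
  B→S B: FOLLOW(S) ⊇ FIRST(B) = {a,b,c,d}; new: +{a,b,c,d}
  S→c B: FOLLOW(B) ⊇ FOLLOW(S) ⊇ {$,a,b,c,d}; new: +{$,a,b,c,d}
  S→d A: FOLLOW(A) ⊇ FOLLOW(S) ⊇ {$,a,b,c,d}; new: +{$,a,b,c,d}
  S→d C: FOLLOW(C) ⊇ FOLLOW(S) ⊇ {$,a,b,c,d}; new: +{$,a,b,c,d}
  S: {$,a,b,c,d}  A: {$,a,b,c,d}  B: {$,a,b,c,d}  C: {$,a,b,c,d}
pass 2: — fixpoint
  S: {$,a,b,c,d}  A: {$,a,b,c,d}  B: {$,a,b,c,d}  C: {$,a,b,c,d}

FOLLOW(S) = ["$", "a", "b", "c", "d"]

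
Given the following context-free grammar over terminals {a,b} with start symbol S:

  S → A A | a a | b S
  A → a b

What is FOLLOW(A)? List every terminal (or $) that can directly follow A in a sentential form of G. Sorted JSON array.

FIRST iteration:
[1]
  A via A→a b: +{a}
  S via S→A A: +{a}
  S via S→b S: +{b}
  FIRST(S)={a,b}  FIRST(A)={a}
[2] (no change)
  FIRST(S)={a,b}  FIRST(A)={a}

Compute FOLLOW by fixpoint:
initialize: $ ∈ FOLLOW(S)
iter 1:
  S→A A: FOLLOW(A) ⊇ FIRST(A) = {a}; new: +{a}
  S→A A: FOLLOW(A) ⊇ FOLLOW(S) ⊇ {$}; new: +{$}
  FOLLOW(S)={$}  FOLLOW(A)={$,a}
iter 2: (stable)
  FOLLOW(S)={$}  FOLLOW(A)={$,a}

FOLLOW(A) = ["$", "a"]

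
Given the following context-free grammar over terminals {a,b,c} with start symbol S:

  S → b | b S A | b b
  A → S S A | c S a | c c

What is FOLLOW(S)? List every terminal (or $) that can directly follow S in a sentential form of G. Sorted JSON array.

FIRST sets, iterate to fixpoint:
pass 1:
  A via A→c S a: +{c}
  S via S→b: +{b}
  S: {b}  A: {c}
pass 2:
  A via A→S S A: +{b}
  S: {b}  A: {b,c}
pass 3: done
  S: {b}  A: {b,c}

FOLLOW iteration:
seed FOLLOW(S) with $
iter 1:
  A→S S A: FOLLOW(S) ⊇ FIRST(S) = {b}; new: +{b}
  A→S S A: FOLLOW(S) ⊇ FIRST(A) = {b,c}; new: +{c}
  A→c S a: FOLLOW(S) ⊇ FIRST(a) = {a}; new: +{a}
  S→b S A: FOLLOW(A) ⊇ FOLLOW(S) ⊇ {$,a,b,c}; new: +{$,a,b,c}
  S: {$,a,b,c}  A: {$,a,b,c}
iter 2: — fixpoint
  S: {$,a,b,c}  A: {$,a,b,c}

FOLLOW(S) = ["$", "a", "b", "c"]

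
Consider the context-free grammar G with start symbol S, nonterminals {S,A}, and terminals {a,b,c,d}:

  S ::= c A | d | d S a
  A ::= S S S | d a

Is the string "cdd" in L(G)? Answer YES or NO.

Convert to CNF:
  S -> T0 X4 | T2 A | d
  A -> S X3 | T0 T1
  T0 -> d
  T1 -> a
  T2 -> c
  X3 -> S S
  X4 -> S T1

Fill CYK table bottom-up:
  cell(0,0) c: {T2}  orig:{}
  cell(1,1) d: {S,T0}  orig:{S}
  cell(2,2) d: {S,T0}  orig:{S}
  cell(0,1) cd: ∅
  cell(1,2) dd: {X3}  orig:{}
  cell(0,2) cdd: ∅

S ∉ T[0,2] ⇒ NO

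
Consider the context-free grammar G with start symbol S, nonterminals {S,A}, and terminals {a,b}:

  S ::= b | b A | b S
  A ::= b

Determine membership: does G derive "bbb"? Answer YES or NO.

CNF form of G:
  S -> T0 A | T0 S | b
  A -> b
  T0 -> b

Fill CYK table bottom-up:
  T[0,0] 'b' = {A,S,T0}  orig:{A,S}
  T[1,1] 'b' = {A,S,T0}  orig:{A,S}
  T[2,2] 'b' = {A,S,T0}  orig:{A,S}
  T[0,1] 'bb' = {S}
  T[1,2] 'bb' = {S}
  T[0,2] 'bbb' = {S}

S ∈ T[0,2] ⇒ YES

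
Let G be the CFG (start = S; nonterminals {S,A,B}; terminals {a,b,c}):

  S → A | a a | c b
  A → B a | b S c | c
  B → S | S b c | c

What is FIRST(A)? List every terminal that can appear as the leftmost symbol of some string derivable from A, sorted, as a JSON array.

FIRST sets, iterate to fixpoint:
round 1:
  A via A→b S c: +{b}
  A via A→c: +{c}
  B via B→c: +{c}
  S via S→A: +{b,c}
  S via S→a a: +{a}
  S: {a,b,c}  A: {b,c}  B: {c}
round 2:
  B via B→S: +{a,b}
  S: {a,b,c}  A: {b,c}  B: {a,b,c}
round 3:
  A via A→B a: +{a}
  S: {a,b,c}  A: {a,b,c}  B: {a,b,c}
round 4: — fixpoint
  S: {a,b,c}  A: {a,b,c}  B: {a,b,c}

FIRST(A) = ["a", "b", "c"]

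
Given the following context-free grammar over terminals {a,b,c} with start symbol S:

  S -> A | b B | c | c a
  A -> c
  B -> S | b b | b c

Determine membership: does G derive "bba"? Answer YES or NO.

Convert to CNF:
  S -> T0 B | T1 T2 | c
  A -> c
  B -> T0 B | T0 T0 | T0 T1 | T1 T2 | c
  T0 -> b
  T1 -> c
  T2 -> a

Fill CYK table bottom-up:
  T[0,0] 'b' = {T0}  orig:{}
  T[1,1] 'b' = {T0}  orig:{}
  T[2,2] 'a' = {T2}  orig:{}
  T[0,1] 'bb' = {B}
  T[1,2] 'ba' = ∅
  T[0,2] 'bba' = ∅

S ∉ T[0,2] ⇒ NO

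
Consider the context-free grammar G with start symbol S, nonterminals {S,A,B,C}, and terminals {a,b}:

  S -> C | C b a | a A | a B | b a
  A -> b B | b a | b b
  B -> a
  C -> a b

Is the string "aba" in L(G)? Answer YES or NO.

CNF form of G:
  S -> C X2 | T0 T1 | T1 A | T1 B | T1 T0
  A -> T0 B | T0 T0 | T0 T1
  B -> a
  C -> T1 T0
  T0 -> b
  T1 -> a
  X2 -> T0 T1

CYK table (by increasing span):
  T[0,0] 'a' = {B,T1}  orig:{B}
  T[1,1] 'b' = {T0}  orig:{}
  T[2,2] 'a' = {B,T1}  orig:{B}
  T[0,1] 'ab' = {C,S}
  T[1,2] 'ba' = {A,S,X2}  orig:{A,S}
  T[0,2] 'aba' = {S}

S ∈ T[0,2] ⇒ YES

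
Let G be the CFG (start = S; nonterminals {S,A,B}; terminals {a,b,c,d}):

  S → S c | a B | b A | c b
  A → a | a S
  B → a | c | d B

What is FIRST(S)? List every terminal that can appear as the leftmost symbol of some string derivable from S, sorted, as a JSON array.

Compute FIRST by fixpoint:
[1]
  A via A→a: +{a}
  B via B→a: +{a}
  B via B→c: +{c}
  B via B→d B: +{d}
  S via S→a B: +{a}
  S via S→b A: +{b}
  S via S→c b: +{c}
  S: {a,b,c}  A: {a}  B: {a,c,d}
[2] — fixpoint
  S: {a,b,c}  A: {a}  B: {a,c,d}

FIRST(S) = ["a", "b", "c"]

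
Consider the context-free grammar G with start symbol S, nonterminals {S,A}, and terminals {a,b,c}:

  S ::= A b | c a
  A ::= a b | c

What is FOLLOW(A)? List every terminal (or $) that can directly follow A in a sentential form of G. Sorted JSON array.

Compute FIRST by fixpoint:
[1]
  A via A→a b: +{a}
  A via A→c: +{c}
  S via S→A b: +{a,c}
  S: {a,c}  A: {a,c}
[2] — fixpoint
  S: {a,c}  A: {a,c}

Compute FOLLOW by fixpoint:
initialize: $ ∈ FOLLOW(S)
pass 1:
  S→A b: FOLLOW(A) ⊇ FIRST(b) = {b}; new: +{b}
  S: {$}  A: {b}
pass 2: done
  S: {$}  A: {b}

FOLLOW(A) = ["b"]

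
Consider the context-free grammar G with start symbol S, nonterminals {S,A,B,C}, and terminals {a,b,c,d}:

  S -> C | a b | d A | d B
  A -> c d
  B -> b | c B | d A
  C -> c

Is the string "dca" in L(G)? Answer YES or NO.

CNF form of G:
  S -> T1 A | T1 B | T2 T3 | c
  A -> T0 T1
  B -> T0 B | T1 A | b
  C -> c
  T0 -> c
  T1 -> d
  T2 -> a
  T3 -> b

Fill CYK table bottom-up:
  cell(0,0) d: {T1}  orig:{}
  cell(1,1) c: {C,S,T0}  orig:{C,S}
  cell(2,2) a: {T2}  orig:{}
  cell(0,1) dc: ∅
  cell(1,2) ca: ∅
  cell(0,2) dca: ∅

S ∉ T[0,2] ⇒ NO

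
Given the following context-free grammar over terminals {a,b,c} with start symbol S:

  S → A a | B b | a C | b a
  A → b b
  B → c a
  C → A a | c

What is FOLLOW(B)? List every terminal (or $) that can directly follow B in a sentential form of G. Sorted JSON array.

FIRST sets, iterate to fixpoint:
iter 1:
  A via A→b b: +{b}
  B via B→c a: +{c}
  C via C→A a: +{b}
  C via C→c: +{c}
  S via S→A a: +{b}
  S via S→B b: +{c}
  S via S→a C: +{a}
  S: {a,b,c}  A: {b}  B: {c}  C: {b,c}
iter 2: (no change)
  S: {a,b,c}  A: {b}  B: {c}  C: {b,c}

FOLLOW iteration:
FOLLOW(S) := {$}
iter 1:
  C→A a: FOLLOW(A) ⊇ FIRST(a) = {a}; new: +{a}
  S→B b: FOLLOW(B) ⊇ FIRST(b) = {b}; new: +{b}
  S→a C: FOLLOW(C) ⊇ FOLLOW(S) ⊇ {$}; new: +{$}
  S: {$}  A: {a}  B: {b}  C: {$}
iter 2: (no change)
  S: {$}  A: {a}  B: {b}  C: {$}

FOLLOW(B) = ["b"]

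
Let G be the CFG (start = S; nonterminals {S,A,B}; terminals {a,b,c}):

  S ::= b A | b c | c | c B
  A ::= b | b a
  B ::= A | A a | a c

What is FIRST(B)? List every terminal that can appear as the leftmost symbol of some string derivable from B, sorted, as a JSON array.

FIRST iteration:
pass 1:
  A via A→b: +{b}
  B via B→A: +{b}
  B via B→a c: +{a}
  S via S→b A: +{b}
  S via S→c: +{c}
  FIRST[S]={b,c}  FIRST[A]={b}  FIRST[B]={a,b}
pass 2: (no change)
  FIRST[S]={b,c}  FIRST[A]={b}  FIRST[B]={a,b}

FIRST(B) = ["a", "b"]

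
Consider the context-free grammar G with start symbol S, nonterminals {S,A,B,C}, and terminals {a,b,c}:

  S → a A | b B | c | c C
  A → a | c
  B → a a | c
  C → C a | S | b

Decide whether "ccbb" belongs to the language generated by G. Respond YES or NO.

Convert to CNF:
  S -> T0 A | T1 B | T2 C | c
  A -> a | c
  B -> T0 T0 | c
  C -> C T0 | T0 A | T1 B | T2 C | b | c
  T0 -> a
  T1 -> b
  T2 -> c

CYK table (by increasing span):
  cell(0,0) c: {A,B,C,S,T2}  orig:{A,B,C,S}
  cell(1,1) c: {A,B,C,S,T2}  orig:{A,B,C,S}
  cell(2,2) b: {C,T1}  orig:{C}
  cell(3,3) b: {C,T1}  orig:{C}
  cell(0,1) cc: {C,S}
  cell(1,2) cb: {C,S}
  cell(2,3) bb: ∅
  cell(0,2) ccb: {C,S}
  cell(1,3) cbb: ∅
  cell(0,3) ccbb: ∅

S ∉ T[0,3] ⇒ NO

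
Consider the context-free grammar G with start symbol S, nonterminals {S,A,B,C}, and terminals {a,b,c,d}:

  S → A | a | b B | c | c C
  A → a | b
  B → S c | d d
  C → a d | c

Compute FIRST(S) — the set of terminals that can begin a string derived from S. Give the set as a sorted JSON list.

FIRST sets, iterate to fixpoint:
round 1:
  A via A→a: +{a}
  A via A→b: +{b}
  B via B→d d: +{d}
  C via C→a d: +{a}
  C via C→c: +{c}
  S via S→A: +{a,b}
  S via S→c: +{c}
  FIRST(S)={a,b,c}  FIRST(A)={a,b}  FIRST(B)={d}  FIRST(C)={a,c}
round 2:
  B via B→S c: +{a,b,c}
  FIRST(S)={a,b,c}  FIRST(A)={a,b}  FIRST(B)={a,b,c,d}  FIRST(C)={a,c}
round 3: (no change)
  FIRST(S)={a,b,c}  FIRST(A)={a,b}  FIRST(B)={a,b,c,d}  FIRST(C)={a,c}

FIRST(S) = ["a", "b", "c"]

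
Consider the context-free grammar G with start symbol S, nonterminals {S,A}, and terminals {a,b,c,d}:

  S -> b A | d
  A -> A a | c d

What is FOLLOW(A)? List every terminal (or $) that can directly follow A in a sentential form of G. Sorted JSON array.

Compute FIRST by fixpoint:
[1]
  A via A→c d: +{c}
  S via S→b A: +{b}
  S via S→d: +{d}
  S: {b,d}  A: {c}
[2] (no change)
  S: {b,d}  A: {c}

FOLLOW sets:
initialize: $ ∈ FOLLOW(S)
pass 1:
  A→A a: FOLLOW(A) ⊇ FIRST(a) = {a}; new: +{a}
  S→b A: FOLLOW(A) ⊇ FOLLOW(S) ⊇ {$}; new: +{$}
  FOLLOW[S]={$}  FOLLOW[A]={$,a}
pass 2: (stable)
  FOLLOW[S]={$}  FOLLOW[A]={$,a}

FOLLOW(A) = ["$", "a"]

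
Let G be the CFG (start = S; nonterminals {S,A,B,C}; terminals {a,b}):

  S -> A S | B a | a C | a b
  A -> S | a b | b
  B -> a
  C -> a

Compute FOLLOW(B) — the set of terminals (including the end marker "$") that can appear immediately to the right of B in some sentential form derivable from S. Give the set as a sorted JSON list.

FIRST sets, iterate to fixpoint:
round 1:
  A via A→a b: +{a}
  A via A→b: +{b}
  B via B→a: +{a}
  C via C→a: +{a}
  S via S→A S: +{a,b}
  FIRST(S)={a,b}  FIRST(A)={a,b}  FIRST(B)={a}  FIRST(C)={a}
round 2: — fixpoint
  FIRST(S)={a,b}  FIRST(A)={a,b}  FIRST(B)={a}  FIRST(C)={a}

FOLLOW sets:
FOLLOW(S) := {$}
round 1:
  S→A S: FOLLOW(A) ⊇ FIRST(S) = {a,b}; new: +{a,b}
  S→B a: FOLLOW(B) ⊇ FIRST(a) = {a}; new: +{a}
  S→a C: FOLLOW(C) ⊇ FOLLOW(S) ⊇ {$}; new: +{$}
  FOLLOW[S]={$}  FOLLOW[A]={a,b}  FOLLOW[B]={a}  FOLLOW[C]={$}
round 2:
  A→S: FOLLOW(S) ⊇ FOLLOW(A) ⊇ {a,b}; new: +{a,b}
  S→a C: FOLLOW(C) ⊇ FOLLOW(S) ⊇ {$,a,b}; new: +{a,b}
  FOLLOW[S]={$,a,b}  FOLLOW[A]={a,b}  FOLLOW[B]={a}  FOLLOW[C]={$,a,b}
round 3: (stable)
  FOLLOW[S]={$,a,b}  FOLLOW[A]={a,b}  FOLLOW[B]={a}  FOLLOW[C]={$,a,b}

FOLLOW(B) = ["a"]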